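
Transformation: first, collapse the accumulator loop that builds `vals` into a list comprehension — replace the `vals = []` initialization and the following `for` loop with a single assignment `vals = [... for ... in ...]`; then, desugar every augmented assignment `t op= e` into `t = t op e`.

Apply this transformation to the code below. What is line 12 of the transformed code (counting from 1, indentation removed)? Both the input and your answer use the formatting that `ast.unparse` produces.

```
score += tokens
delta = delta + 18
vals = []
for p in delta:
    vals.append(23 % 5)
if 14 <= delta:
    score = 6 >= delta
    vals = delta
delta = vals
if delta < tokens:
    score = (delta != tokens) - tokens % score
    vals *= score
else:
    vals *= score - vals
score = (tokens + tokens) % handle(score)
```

Transformed code:
score = score + tokens
delta = delta + 18
vals = [23 % 5 for p in delta]
if 14 <= delta:
    score = 6 >= delta
    vals = delta
delta = vals
if delta < tokens:
    score = (delta != tokens) - tokens % score
    vals = vals * score
else:
    vals = vals * (score - vals)
score = (tokens + tokens) % handle(score)

vals = vals * (score - vals)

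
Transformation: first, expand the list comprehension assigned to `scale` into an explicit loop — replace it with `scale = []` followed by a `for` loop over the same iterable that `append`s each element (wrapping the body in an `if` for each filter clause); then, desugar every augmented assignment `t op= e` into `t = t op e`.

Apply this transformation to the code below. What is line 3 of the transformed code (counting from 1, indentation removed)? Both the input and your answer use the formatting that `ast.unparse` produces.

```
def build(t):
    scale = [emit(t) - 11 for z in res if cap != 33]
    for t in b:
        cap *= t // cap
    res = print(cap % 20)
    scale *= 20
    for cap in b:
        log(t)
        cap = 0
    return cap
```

for z in res:

Transformed code:
def build(t):
    scale = []
    for z in res:
        if cap != 33:
            scale.append(emit(t) - 11)
    for t in b:
        cap = cap * (t // cap)
    res = print(cap % 20)
    scale = scale * 20
    for cap in b:
        log(t)
        cap = 0
    return cap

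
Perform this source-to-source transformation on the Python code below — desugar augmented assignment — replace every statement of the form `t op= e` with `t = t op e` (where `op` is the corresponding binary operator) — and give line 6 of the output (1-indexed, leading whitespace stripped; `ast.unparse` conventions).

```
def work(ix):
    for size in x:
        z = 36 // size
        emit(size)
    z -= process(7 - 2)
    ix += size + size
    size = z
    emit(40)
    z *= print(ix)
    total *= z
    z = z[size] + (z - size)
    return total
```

Transformed code:
def work(ix):
    for size in x:
        z = 36 // size
        emit(size)
    z = z - process(7 - 2)
    ix = ix + (size + size)
    size = z
    emit(40)
    z = z * print(ix)
    total = total * z
    z = z[size] + (z - size)
    return total

ix = ix + (size + size)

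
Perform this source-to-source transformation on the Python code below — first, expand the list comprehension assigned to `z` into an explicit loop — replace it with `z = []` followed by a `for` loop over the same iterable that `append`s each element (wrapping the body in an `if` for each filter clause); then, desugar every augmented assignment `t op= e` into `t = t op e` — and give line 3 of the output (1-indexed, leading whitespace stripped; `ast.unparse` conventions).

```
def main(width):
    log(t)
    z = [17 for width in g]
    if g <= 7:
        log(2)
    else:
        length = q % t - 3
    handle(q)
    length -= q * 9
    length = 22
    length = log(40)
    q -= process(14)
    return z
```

z = []

Transformed code:
def main(width):
    log(t)
    z = []
    for width in g:
        z.append(17)
    if g <= 7:
        log(2)
    else:
        length = q % t - 3
    handle(q)
    length = length - q * 9
    length = 22
    length = log(40)
    q = q - process(14)
    return z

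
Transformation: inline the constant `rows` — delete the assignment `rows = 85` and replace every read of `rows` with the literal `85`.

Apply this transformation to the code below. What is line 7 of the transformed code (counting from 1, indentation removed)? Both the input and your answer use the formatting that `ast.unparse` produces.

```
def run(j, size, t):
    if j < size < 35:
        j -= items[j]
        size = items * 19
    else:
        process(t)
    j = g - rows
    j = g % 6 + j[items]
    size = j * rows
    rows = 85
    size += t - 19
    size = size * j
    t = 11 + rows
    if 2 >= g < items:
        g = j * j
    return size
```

Transformed code:
def run(j, size, t):
    if j < size < 35:
        j -= items[j]
        size = items * 19
    else:
        process(t)
    j = g - 85
    j = g % 6 + j[items]
    size = j * 85
    size += t - 19
    size = size * j
    t = 11 + 85
    if 2 >= g < items:
        g = j * j
    return size

j = g - 85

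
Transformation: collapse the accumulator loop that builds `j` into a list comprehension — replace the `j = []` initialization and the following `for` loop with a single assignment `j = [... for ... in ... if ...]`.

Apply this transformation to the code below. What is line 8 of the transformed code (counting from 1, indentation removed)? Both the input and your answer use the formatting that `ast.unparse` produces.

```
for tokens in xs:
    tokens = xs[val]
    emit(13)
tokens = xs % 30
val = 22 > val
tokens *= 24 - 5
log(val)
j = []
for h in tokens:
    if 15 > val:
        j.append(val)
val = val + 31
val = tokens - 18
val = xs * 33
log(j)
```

j = [val for h in tokens if 15 > val]

Transformed code:
for tokens in xs:
    tokens = xs[val]
    emit(13)
tokens = xs % 30
val = 22 > val
tokens *= 24 - 5
log(val)
j = [val for h in tokens if 15 > val]
val = val + 31
val = tokens - 18
val = xs * 33
log(j)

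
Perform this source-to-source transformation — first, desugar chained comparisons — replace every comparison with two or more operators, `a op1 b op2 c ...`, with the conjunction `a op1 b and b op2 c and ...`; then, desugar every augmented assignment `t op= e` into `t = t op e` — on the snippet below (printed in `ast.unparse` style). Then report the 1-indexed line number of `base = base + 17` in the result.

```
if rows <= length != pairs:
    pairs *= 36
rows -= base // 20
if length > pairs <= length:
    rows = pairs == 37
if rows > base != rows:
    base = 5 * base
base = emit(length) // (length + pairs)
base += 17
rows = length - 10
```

Transformed code:
if rows <= length and length != pairs:
    pairs = pairs * 36
rows = rows - base // 20
if length > pairs and pairs <= length:
    rows = pairs == 37
if rows > base and base != rows:
    base = 5 * base
base = emit(length) // (length + pairs)
base = base + 17
rows = length - 10

9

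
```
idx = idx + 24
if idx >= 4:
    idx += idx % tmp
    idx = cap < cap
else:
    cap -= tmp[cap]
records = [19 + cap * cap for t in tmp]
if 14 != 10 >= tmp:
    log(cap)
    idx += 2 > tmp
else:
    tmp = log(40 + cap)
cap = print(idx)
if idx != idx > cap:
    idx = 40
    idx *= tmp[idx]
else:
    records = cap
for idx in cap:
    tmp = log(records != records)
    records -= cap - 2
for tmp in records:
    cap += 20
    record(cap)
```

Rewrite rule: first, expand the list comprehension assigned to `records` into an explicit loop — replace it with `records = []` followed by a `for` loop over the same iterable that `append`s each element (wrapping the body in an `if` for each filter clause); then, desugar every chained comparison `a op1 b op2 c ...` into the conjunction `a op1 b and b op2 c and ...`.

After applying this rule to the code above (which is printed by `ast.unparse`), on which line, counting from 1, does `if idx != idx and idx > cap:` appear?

Transformed code:
idx = idx + 24
if idx >= 4:
    idx += idx % tmp
    idx = cap < cap
else:
    cap -= tmp[cap]
records = []
for t in tmp:
    records.append(19 + cap * cap)
if 14 != 10 and 10 >= tmp:
    log(cap)
    idx += 2 > tmp
else:
    tmp = log(40 + cap)
cap = print(idx)
if idx != idx and idx > cap:
    idx = 40
    idx *= tmp[idx]
else:
    records = cap
for idx in cap:
    tmp = log(records != records)
    records -= cap - 2
for tmp in records:
    cap += 20
    record(cap)

16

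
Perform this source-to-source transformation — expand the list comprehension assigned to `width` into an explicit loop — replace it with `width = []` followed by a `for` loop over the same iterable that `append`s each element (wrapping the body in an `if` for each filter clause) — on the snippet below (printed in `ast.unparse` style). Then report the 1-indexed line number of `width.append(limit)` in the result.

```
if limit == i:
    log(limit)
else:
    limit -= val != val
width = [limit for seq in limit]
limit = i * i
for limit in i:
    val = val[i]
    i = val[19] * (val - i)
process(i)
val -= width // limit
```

7

Transformed code:
if limit == i:
    log(limit)
else:
    limit -= val != val
width = []
for seq in limit:
    width.append(limit)
limit = i * i
for limit in i:
    val = val[i]
    i = val[19] * (val - i)
process(i)
val -= width // limit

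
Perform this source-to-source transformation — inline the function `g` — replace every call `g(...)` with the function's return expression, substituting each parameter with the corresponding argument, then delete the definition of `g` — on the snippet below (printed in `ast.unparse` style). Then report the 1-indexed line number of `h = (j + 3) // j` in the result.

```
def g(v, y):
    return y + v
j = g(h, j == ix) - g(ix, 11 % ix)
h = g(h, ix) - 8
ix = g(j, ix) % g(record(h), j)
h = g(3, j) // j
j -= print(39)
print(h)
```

4

Transformed code:
j = (j == ix) + h - (11 % ix + ix)
h = ix + h - 8
ix = (ix + j) % (j + record(h))
h = (j + 3) // j
j -= print(39)
print(h)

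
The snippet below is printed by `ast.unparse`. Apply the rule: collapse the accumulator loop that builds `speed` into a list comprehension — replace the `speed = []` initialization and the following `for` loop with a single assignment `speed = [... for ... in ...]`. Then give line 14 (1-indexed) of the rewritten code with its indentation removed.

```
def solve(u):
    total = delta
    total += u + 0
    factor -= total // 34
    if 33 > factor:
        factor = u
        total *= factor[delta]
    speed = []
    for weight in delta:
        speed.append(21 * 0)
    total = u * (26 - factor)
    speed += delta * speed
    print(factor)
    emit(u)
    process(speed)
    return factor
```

Transformed code:
def solve(u):
    total = delta
    total += u + 0
    factor -= total // 34
    if 33 > factor:
        factor = u
        total *= factor[delta]
    speed = [21 * 0 for weight in delta]
    total = u * (26 - factor)
    speed += delta * speed
    print(factor)
    emit(u)
    process(speed)
    return factor

return factor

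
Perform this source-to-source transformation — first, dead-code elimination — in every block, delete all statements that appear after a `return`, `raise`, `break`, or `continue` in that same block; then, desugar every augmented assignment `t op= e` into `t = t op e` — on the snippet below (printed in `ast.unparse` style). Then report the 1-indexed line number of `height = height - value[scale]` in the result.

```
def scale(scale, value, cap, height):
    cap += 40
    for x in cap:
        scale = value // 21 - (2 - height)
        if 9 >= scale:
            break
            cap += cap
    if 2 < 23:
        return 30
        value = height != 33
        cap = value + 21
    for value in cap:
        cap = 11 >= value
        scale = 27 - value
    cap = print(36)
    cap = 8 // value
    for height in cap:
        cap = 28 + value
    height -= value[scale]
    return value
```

16

Transformed code:
def scale(scale, value, cap, height):
    cap = cap + 40
    for x in cap:
        scale = value // 21 - (2 - height)
        if 9 >= scale:
            break
    if 2 < 23:
        return 30
    for value in cap:
        cap = 11 >= value
        scale = 27 - value
    cap = print(36)
    cap = 8 // value
    for height in cap:
        cap = 28 + value
    height = height - value[scale]
    return value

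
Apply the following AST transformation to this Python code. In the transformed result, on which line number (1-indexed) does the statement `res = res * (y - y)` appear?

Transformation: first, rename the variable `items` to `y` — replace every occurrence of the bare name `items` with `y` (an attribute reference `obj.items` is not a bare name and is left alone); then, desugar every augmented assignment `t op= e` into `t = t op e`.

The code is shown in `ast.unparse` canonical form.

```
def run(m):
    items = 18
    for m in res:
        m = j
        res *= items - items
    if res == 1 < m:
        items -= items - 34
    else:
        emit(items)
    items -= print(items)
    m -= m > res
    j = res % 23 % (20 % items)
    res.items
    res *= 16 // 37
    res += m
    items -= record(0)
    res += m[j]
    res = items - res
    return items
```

5

Transformed code:
def run(m):
    y = 18
    for m in res:
        m = j
        res = res * (y - y)
    if res == 1 < m:
        y = y - (y - 34)
    else:
        emit(y)
    y = y - print(y)
    m = m - (m > res)
    j = res % 23 % (20 % y)
    res.items
    res = res * (16 // 37)
    res = res + m
    y = y - record(0)
    res = res + m[j]
    res = y - res
    return y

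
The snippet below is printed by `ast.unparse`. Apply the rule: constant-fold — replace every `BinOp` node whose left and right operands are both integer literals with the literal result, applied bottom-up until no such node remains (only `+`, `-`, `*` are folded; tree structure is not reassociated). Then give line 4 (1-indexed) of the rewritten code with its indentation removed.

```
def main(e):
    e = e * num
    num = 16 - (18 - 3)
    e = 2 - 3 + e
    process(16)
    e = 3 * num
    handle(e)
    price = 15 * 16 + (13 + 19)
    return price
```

e = -1 + e

Transformed code:
def main(e):
    e = e * num
    num = 1
    e = -1 + e
    process(16)
    e = 3 * num
    handle(e)
    price = 272
    return price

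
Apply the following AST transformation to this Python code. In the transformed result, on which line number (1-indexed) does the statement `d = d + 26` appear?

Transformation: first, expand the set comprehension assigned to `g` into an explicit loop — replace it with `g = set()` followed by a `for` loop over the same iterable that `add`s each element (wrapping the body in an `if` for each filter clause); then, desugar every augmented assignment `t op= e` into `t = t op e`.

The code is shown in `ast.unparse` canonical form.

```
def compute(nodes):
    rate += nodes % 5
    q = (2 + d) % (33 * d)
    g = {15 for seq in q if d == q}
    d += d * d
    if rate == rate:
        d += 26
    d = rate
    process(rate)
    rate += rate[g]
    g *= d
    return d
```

10

Transformed code:
def compute(nodes):
    rate = rate + nodes % 5
    q = (2 + d) % (33 * d)
    g = set()
    for seq in q:
        if d == q:
            g.add(15)
    d = d + d * d
    if rate == rate:
        d = d + 26
    d = rate
    process(rate)
    rate = rate + rate[g]
    g = g * d
    return d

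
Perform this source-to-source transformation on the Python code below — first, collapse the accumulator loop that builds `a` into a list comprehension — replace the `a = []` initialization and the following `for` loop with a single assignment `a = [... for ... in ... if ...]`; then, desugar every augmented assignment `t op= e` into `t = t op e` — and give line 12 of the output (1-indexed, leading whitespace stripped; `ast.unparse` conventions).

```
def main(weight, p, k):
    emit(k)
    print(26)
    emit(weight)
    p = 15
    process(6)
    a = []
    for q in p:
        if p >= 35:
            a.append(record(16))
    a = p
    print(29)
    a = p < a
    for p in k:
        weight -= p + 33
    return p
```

Transformed code:
def main(weight, p, k):
    emit(k)
    print(26)
    emit(weight)
    p = 15
    process(6)
    a = [record(16) for q in p if p >= 35]
    a = p
    print(29)
    a = p < a
    for p in k:
        weight = weight - (p + 33)
    return p

weight = weight - (p + 33)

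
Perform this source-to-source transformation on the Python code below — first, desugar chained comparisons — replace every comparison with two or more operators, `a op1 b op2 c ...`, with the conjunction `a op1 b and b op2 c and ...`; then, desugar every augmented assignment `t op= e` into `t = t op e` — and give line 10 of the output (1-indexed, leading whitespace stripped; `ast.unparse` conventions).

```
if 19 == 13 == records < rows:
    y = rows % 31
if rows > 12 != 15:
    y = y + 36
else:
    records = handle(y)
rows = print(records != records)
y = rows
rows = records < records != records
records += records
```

Transformed code:
if 19 == 13 and 13 == records and (records < rows):
    y = rows % 31
if rows > 12 and 12 != 15:
    y = y + 36
else:
    records = handle(y)
rows = print(records != records)
y = rows
rows = records < records and records != records
records = records + records

records = records + records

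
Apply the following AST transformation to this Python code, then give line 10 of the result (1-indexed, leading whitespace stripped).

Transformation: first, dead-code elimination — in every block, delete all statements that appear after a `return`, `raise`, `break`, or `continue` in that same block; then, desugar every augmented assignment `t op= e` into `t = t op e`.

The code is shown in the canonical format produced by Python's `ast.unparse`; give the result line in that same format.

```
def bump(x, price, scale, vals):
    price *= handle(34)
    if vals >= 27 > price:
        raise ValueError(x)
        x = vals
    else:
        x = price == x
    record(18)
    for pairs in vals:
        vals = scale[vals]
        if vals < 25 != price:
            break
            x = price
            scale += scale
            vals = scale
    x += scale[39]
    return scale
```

if vals < 25 != price:

Transformed code:
def bump(x, price, scale, vals):
    price = price * handle(34)
    if vals >= 27 > price:
        raise ValueError(x)
    else:
        x = price == x
    record(18)
    for pairs in vals:
        vals = scale[vals]
        if vals < 25 != price:
            break
    x = x + scale[39]
    return scale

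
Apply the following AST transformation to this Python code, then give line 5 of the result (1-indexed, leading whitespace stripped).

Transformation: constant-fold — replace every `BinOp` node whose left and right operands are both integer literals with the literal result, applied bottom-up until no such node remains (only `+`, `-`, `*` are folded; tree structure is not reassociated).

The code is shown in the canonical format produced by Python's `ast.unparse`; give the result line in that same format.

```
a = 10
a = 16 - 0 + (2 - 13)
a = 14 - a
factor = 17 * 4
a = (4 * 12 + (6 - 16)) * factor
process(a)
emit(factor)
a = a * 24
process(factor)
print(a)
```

a = 38 * factor

Transformed code:
a = 10
a = 5
a = 14 - a
factor = 68
a = 38 * factor
process(a)
emit(factor)
a = a * 24
process(factor)
print(a)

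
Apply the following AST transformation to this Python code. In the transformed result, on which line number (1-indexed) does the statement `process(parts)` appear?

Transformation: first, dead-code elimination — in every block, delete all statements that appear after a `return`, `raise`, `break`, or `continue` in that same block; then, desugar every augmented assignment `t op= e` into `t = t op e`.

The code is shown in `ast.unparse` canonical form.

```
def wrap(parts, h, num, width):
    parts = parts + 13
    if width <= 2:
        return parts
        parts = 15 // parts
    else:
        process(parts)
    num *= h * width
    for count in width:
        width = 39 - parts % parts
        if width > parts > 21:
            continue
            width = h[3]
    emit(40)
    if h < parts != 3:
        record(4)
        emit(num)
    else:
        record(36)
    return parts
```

6

Transformed code:
def wrap(parts, h, num, width):
    parts = parts + 13
    if width <= 2:
        return parts
    else:
        process(parts)
    num = num * (h * width)
    for count in width:
        width = 39 - parts % parts
        if width > parts > 21:
            continue
    emit(40)
    if h < parts != 3:
        record(4)
        emit(num)
    else:
        record(36)
    return parts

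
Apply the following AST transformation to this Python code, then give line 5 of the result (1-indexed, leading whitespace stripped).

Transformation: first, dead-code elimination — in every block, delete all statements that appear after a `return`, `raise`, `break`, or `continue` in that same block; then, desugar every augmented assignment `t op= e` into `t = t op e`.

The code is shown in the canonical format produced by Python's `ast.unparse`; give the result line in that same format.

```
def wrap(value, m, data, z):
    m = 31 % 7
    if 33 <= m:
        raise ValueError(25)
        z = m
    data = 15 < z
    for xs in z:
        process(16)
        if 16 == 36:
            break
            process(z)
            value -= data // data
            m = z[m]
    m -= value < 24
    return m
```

data = 15 < z

Transformed code:
def wrap(value, m, data, z):
    m = 31 % 7
    if 33 <= m:
        raise ValueError(25)
    data = 15 < z
    for xs in z:
        process(16)
        if 16 == 36:
            break
    m = m - (value < 24)
    return m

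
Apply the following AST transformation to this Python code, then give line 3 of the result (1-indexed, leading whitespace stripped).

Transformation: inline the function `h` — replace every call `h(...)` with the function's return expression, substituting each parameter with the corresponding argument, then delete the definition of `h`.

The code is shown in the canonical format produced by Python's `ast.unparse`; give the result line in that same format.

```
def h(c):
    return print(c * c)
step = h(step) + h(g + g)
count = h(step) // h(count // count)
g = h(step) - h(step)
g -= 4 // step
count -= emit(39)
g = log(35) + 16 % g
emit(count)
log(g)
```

Transformed code:
step = print(step * step) + print((g + g) * (g + g))
count = print(step * step) // print(count // count * (count // count))
g = print(step * step) - print(step * step)
g -= 4 // step
count -= emit(39)
g = log(35) + 16 % g
emit(count)
log(g)

g = print(step * step) - print(step * step)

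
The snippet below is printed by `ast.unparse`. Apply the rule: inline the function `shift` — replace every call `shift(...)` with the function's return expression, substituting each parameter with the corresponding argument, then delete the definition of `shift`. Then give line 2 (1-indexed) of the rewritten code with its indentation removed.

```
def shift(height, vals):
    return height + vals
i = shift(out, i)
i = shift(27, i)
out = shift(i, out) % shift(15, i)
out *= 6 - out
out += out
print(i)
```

i = 27 + i

Transformed code:
i = out + i
i = 27 + i
out = (i + out) % (15 + i)
out *= 6 - out
out += out
print(i)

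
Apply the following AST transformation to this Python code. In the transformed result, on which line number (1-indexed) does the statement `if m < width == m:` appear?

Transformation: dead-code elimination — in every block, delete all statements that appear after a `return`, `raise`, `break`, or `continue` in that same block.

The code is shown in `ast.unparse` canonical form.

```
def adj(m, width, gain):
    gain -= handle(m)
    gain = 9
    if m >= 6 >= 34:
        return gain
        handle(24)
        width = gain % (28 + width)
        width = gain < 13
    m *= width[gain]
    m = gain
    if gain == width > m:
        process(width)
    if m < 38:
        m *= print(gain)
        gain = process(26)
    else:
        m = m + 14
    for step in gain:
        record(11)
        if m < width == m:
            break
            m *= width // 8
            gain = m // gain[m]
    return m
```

Transformed code:
def adj(m, width, gain):
    gain -= handle(m)
    gain = 9
    if m >= 6 >= 34:
        return gain
    m *= width[gain]
    m = gain
    if gain == width > m:
        process(width)
    if m < 38:
        m *= print(gain)
        gain = process(26)
    else:
        m = m + 14
    for step in gain:
        record(11)
        if m < width == m:
            break
    return m

17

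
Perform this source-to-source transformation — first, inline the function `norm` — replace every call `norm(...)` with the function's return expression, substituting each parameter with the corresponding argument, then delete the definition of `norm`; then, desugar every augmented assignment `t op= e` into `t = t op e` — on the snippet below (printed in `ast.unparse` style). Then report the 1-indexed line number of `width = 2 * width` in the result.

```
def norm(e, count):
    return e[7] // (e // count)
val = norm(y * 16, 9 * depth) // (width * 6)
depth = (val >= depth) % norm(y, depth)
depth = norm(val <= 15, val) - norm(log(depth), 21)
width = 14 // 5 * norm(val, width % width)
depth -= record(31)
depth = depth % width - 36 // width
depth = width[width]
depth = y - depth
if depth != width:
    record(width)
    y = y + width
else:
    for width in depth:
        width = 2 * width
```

14

Transformed code:
val = (y * 16)[7] // (y * 16 // (9 * depth)) // (width * 6)
depth = (val >= depth) % (y[7] // (y // depth))
depth = (val <= 15)[7] // ((val <= 15) // val) - log(depth)[7] // (log(depth) // 21)
width = 14 // 5 * (val[7] // (val // (width % width)))
depth = depth - record(31)
depth = depth % width - 36 // width
depth = width[width]
depth = y - depth
if depth != width:
    record(width)
    y = y + width
else:
    for width in depth:
        width = 2 * width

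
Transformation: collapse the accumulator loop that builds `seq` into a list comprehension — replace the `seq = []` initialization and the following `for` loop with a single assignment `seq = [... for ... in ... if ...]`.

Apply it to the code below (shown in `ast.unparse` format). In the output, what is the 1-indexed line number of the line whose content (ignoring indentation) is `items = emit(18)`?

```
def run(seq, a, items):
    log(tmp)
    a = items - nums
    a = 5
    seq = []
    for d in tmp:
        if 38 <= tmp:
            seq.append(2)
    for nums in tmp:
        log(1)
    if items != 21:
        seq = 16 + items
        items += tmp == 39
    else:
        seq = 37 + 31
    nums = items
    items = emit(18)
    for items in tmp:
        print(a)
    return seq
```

14

Transformed code:
def run(seq, a, items):
    log(tmp)
    a = items - nums
    a = 5
    seq = [2 for d in tmp if 38 <= tmp]
    for nums in tmp:
        log(1)
    if items != 21:
        seq = 16 + items
        items += tmp == 39
    else:
        seq = 37 + 31
    nums = items
    items = emit(18)
    for items in tmp:
        print(a)
    return seq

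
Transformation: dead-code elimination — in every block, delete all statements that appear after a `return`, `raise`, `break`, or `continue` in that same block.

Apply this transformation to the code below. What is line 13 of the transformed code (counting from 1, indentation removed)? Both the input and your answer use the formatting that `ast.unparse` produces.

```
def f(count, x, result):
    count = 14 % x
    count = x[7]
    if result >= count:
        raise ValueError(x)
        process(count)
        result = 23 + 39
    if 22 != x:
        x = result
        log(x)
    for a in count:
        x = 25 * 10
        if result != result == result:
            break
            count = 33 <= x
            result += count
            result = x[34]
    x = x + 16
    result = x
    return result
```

Transformed code:
def f(count, x, result):
    count = 14 % x
    count = x[7]
    if result >= count:
        raise ValueError(x)
    if 22 != x:
        x = result
        log(x)
    for a in count:
        x = 25 * 10
        if result != result == result:
            break
    x = x + 16
    result = x
    return result

x = x + 16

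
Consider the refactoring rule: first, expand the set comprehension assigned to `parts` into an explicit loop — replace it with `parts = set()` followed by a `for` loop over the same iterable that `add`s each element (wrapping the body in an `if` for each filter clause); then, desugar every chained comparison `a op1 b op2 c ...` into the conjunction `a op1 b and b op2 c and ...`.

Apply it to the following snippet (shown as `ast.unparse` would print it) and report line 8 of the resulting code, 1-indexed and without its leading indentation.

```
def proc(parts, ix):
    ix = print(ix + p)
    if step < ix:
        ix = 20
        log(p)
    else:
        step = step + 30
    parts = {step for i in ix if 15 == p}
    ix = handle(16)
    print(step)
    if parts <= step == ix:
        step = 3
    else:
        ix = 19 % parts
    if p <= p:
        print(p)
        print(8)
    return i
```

Transformed code:
def proc(parts, ix):
    ix = print(ix + p)
    if step < ix:
        ix = 20
        log(p)
    else:
        step = step + 30
    parts = set()
    for i in ix:
        if 15 == p:
            parts.add(step)
    ix = handle(16)
    print(step)
    if parts <= step and step == ix:
        step = 3
    else:
        ix = 19 % parts
    if p <= p:
        print(p)
        print(8)
    return i

parts = set()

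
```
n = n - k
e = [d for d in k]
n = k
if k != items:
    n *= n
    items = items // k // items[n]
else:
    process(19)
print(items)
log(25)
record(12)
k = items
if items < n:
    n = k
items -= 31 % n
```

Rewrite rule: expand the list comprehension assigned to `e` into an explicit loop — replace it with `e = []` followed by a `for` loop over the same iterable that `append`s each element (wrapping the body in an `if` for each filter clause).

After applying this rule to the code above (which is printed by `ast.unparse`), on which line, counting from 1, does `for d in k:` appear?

3

Transformed code:
n = n - k
e = []
for d in k:
    e.append(d)
n = k
if k != items:
    n *= n
    items = items // k // items[n]
else:
    process(19)
print(items)
log(25)
record(12)
k = items
if items < n:
    n = k
items -= 31 % n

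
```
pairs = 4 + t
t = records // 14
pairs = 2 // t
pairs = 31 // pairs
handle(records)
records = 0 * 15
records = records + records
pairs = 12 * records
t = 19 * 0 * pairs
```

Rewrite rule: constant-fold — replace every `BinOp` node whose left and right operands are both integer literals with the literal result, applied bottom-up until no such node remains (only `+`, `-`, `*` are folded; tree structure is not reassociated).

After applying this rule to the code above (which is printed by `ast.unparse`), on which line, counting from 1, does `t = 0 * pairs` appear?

9

Transformed code:
pairs = 4 + t
t = records // 14
pairs = 2 // t
pairs = 31 // pairs
handle(records)
records = 0
records = records + records
pairs = 12 * records
t = 0 * pairs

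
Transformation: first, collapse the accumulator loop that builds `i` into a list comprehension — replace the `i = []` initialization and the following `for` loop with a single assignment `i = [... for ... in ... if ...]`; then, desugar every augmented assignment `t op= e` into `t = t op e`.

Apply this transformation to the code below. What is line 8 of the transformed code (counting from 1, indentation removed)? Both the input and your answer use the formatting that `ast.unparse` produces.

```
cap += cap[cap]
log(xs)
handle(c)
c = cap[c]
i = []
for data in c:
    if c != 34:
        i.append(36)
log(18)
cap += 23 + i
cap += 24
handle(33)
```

Transformed code:
cap = cap + cap[cap]
log(xs)
handle(c)
c = cap[c]
i = [36 for data in c if c != 34]
log(18)
cap = cap + (23 + i)
cap = cap + 24
handle(33)

cap = cap + 24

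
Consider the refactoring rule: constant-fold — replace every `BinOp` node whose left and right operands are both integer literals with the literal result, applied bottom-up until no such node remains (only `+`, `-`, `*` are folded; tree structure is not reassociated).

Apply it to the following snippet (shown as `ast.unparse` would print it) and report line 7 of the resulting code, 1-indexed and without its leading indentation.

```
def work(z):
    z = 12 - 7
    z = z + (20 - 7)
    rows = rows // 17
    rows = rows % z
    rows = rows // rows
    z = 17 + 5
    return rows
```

Transformed code:
def work(z):
    z = 5
    z = z + 13
    rows = rows // 17
    rows = rows % z
    rows = rows // rows
    z = 22
    return rows

z = 22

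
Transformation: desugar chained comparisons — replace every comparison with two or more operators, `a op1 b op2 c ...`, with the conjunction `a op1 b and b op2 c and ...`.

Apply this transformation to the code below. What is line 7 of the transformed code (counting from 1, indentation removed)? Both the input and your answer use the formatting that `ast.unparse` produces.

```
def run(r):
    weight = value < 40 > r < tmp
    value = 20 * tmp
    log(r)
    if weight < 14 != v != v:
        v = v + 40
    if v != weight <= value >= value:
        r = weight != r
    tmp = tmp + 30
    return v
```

if v != weight and weight <= value and (value >= value):

Transformed code:
def run(r):
    weight = value < 40 and 40 > r and (r < tmp)
    value = 20 * tmp
    log(r)
    if weight < 14 and 14 != v and (v != v):
        v = v + 40
    if v != weight and weight <= value and (value >= value):
        r = weight != r
    tmp = tmp + 30
    return v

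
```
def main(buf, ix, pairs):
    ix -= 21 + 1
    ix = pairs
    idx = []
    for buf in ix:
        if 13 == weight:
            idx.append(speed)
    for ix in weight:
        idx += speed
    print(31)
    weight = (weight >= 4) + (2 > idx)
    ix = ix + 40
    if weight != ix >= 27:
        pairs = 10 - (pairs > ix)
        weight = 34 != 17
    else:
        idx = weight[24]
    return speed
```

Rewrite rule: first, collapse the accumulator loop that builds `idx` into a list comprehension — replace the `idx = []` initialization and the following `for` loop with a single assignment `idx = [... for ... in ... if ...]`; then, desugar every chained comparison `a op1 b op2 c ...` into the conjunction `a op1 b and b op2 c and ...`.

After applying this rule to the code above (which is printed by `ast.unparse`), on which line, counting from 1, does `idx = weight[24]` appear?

Transformed code:
def main(buf, ix, pairs):
    ix -= 21 + 1
    ix = pairs
    idx = [speed for buf in ix if 13 == weight]
    for ix in weight:
        idx += speed
    print(31)
    weight = (weight >= 4) + (2 > idx)
    ix = ix + 40
    if weight != ix and ix >= 27:
        pairs = 10 - (pairs > ix)
        weight = 34 != 17
    else:
        idx = weight[24]
    return speed

14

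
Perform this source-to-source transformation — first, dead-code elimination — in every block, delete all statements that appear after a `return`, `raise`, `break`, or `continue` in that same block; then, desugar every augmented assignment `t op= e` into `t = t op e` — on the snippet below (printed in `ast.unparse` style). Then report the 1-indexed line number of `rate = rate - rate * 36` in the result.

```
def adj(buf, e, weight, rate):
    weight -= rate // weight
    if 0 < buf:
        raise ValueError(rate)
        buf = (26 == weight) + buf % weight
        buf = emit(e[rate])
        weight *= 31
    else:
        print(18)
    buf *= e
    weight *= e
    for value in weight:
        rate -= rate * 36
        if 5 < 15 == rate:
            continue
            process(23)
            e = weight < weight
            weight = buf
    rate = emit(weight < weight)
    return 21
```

Transformed code:
def adj(buf, e, weight, rate):
    weight = weight - rate // weight
    if 0 < buf:
        raise ValueError(rate)
    else:
        print(18)
    buf = buf * e
    weight = weight * e
    for value in weight:
        rate = rate - rate * 36
        if 5 < 15 == rate:
            continue
    rate = emit(weight < weight)
    return 21

10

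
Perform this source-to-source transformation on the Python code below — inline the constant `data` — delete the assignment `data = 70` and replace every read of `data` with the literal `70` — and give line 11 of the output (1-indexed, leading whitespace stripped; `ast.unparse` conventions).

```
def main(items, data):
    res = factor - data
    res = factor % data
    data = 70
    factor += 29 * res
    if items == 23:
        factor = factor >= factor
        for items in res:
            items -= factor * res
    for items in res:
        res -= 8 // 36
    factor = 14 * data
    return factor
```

Transformed code:
def main(items, data):
    res = factor - 70
    res = factor % 70
    factor += 29 * res
    if items == 23:
        factor = factor >= factor
        for items in res:
            items -= factor * res
    for items in res:
        res -= 8 // 36
    factor = 14 * 70
    return factor

factor = 14 * 70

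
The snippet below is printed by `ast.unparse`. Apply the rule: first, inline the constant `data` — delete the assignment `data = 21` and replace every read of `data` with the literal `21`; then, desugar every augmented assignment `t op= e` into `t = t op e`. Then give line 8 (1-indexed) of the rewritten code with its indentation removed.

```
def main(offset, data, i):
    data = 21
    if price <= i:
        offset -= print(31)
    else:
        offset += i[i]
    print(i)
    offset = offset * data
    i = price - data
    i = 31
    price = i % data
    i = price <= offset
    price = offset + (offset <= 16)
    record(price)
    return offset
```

Transformed code:
def main(offset, data, i):
    if price <= i:
        offset = offset - print(31)
    else:
        offset = offset + i[i]
    print(i)
    offset = offset * 21
    i = price - 21
    i = 31
    price = i % 21
    i = price <= offset
    price = offset + (offset <= 16)
    record(price)
    return offset

i = price - 21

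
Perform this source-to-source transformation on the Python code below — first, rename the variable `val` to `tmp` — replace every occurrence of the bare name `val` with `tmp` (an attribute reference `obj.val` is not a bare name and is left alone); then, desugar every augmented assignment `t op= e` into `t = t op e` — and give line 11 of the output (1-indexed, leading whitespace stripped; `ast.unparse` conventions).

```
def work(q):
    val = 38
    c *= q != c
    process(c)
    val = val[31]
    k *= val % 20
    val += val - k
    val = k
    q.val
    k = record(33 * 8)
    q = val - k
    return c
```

Transformed code:
def work(q):
    tmp = 38
    c = c * (q != c)
    process(c)
    tmp = tmp[31]
    k = k * (tmp % 20)
    tmp = tmp + (tmp - k)
    tmp = k
    q.val
    k = record(33 * 8)
    q = tmp - k
    return c

q = tmp - k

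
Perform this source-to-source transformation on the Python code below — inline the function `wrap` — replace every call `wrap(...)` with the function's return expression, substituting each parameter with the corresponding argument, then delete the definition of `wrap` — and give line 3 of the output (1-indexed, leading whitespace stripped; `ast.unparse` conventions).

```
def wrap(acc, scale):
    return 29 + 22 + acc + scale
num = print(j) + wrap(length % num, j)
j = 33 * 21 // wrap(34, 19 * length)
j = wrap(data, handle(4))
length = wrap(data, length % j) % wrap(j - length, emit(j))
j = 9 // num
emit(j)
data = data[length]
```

Transformed code:
num = print(j) + (29 + 22 + length % num + j)
j = 33 * 21 // (29 + 22 + 34 + 19 * length)
j = 29 + 22 + data + handle(4)
length = (29 + 22 + data + length % j) % (29 + 22 + (j - length) + emit(j))
j = 9 // num
emit(j)
data = data[length]

j = 29 + 22 + data + handle(4)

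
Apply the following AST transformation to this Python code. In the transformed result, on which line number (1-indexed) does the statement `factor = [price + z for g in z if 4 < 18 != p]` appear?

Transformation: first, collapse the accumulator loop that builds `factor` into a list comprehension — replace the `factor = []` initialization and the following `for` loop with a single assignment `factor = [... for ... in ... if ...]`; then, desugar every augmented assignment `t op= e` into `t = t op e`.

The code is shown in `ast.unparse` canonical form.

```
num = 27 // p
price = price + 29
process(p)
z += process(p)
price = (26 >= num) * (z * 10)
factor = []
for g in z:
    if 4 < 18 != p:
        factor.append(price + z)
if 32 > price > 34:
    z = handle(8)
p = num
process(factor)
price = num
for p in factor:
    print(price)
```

Transformed code:
num = 27 // p
price = price + 29
process(p)
z = z + process(p)
price = (26 >= num) * (z * 10)
factor = [price + z for g in z if 4 < 18 != p]
if 32 > price > 34:
    z = handle(8)
p = num
process(factor)
price = num
for p in factor:
    print(price)

6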